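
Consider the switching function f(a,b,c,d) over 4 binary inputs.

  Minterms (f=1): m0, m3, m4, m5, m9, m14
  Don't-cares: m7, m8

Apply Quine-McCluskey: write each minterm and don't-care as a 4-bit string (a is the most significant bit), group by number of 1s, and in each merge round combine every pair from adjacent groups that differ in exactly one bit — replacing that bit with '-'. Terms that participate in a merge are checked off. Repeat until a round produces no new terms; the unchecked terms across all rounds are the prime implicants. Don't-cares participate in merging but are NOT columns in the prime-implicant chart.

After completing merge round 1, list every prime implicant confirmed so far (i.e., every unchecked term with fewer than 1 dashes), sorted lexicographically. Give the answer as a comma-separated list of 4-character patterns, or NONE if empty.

1110

[col 0] 0000*, 0011*, 0100*, 0101*, 0111*, 1000*, 1001*, 1110
[col 1] -000, 0-00, 0-11, 01-1, 010-, 100-
Prime implicants: -000, 0-00, 0-11, 01-1, 010-, 100-, 1110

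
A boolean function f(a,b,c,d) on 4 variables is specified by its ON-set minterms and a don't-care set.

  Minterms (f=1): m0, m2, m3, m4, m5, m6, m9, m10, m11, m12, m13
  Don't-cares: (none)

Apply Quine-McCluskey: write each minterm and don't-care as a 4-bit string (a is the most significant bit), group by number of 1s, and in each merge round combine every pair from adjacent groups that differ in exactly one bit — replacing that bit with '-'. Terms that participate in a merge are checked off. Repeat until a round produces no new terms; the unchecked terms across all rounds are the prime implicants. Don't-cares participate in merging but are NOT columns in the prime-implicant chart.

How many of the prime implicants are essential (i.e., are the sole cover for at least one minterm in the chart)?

size-2^0 implicants → 0000(✓)  0010(✓)  0011(✓)  0100(✓)  0101(✓)  0110(✓)  1001(✓)  1010(✓)  1011(✓)  1100(✓)  1101(✓)
size-2^1 implicants → -010(✓)  -011(✓)  -100(✓)  -101(✓)  0-00(✓)  0-10(✓)  00-0(✓)  001-(✓)  01-0(✓)  010-(✓)  1-01  10-1  101-(✓)  110-(✓)
size-2^2 implicants → -01-  -10-  0--0
Unchecked terms (primes): -01-, -10-, 0--0, 1-01, 10-1
Minterm coverage:
  m0 ⊆ 0--0 [E]
  m2 ⊆ -01-,0--0
  m3 ⊆ -01- [E]
  m4 ⊆ -10-,0--0
  m5 ⊆ -10- [E]
  m6 ⊆ 0--0 [E]
  m9 ⊆ 1-01,10-1
  m10 ⊆ -01- [E]
  m11 ⊆ -01-,10-1
  m12 ⊆ -10- [E]
  m13 ⊆ -10-,1-01
E = {-01-, -10-, 0--0}

3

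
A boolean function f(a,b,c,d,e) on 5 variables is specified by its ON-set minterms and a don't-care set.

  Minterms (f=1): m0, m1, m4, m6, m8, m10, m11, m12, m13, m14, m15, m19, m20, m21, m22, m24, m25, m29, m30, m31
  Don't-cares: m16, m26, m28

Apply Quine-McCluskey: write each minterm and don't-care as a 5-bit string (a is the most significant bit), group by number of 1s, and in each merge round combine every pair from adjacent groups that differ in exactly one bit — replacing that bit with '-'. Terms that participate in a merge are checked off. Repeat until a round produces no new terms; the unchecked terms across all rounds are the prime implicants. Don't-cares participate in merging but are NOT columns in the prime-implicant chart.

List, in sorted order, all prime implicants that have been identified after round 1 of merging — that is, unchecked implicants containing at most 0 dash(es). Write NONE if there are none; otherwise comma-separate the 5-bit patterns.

10011

[col 0] 00000*, 00001*, 00100*, 00110*, 01000*, 01010*, 01011*, 01100*, 01101*, 01110*, 01111*, 10000*, 10011, 10100*, 10101*, 10110*, 11000*, 11001*, 11010*, 11100*, 11101*, 11110*, 11111*
[col 1] -0000*, -0100*, -0110*, -1000*, -1010*, -1100*, -1101*, -1110*, -1111*, 0-000*, 0-100*, 0-110*, 00-00*, 0000-, 001-0*, 01-00*, 01-10*, 01-11*, 010-0*, 0101-*, 011-0*, 011-1*, 0110-*, 0111-*, 1-000*, 1-100*, 1-101*, 1-110*, 10-00*, 101-0*, 1010-*, 11-00*, 11-01*, 11-10*, 110-0*, 1100-*, 111-0*, 111-1*, 1110-*, 1111-*
[col 2] --000*, --100*, --110*, -0-00*, -01-0*, -1-00*, -1-10*, -10-0*, -11-0*, -11-1*, -110-*, -111-*, 0--00*, 0-1-0*, 01--0*, 01-1-, 011--*, 1--00*, 1-1-0*, 1-10-, 11--0*, 11-0-, 111--*
[col 3] ---00, --1-0, -1--0, -11--
Prime implicants: ---00, --1-0, -1--0, -11--, 0000-, 01-1-, 1-10-, 10011, 11-0-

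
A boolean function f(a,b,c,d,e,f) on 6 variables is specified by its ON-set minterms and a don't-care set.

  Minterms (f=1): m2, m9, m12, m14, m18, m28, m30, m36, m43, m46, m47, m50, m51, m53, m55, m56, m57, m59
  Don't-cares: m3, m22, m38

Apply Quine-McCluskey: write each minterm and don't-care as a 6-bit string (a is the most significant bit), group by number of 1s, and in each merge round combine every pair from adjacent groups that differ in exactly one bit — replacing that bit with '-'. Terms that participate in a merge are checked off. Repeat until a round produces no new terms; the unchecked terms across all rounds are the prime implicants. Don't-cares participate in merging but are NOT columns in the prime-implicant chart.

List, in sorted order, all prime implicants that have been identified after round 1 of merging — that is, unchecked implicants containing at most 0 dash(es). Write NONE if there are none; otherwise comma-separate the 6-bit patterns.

001001

[col 0] 000010*, 000011*, 001001, 001100*, 001110*, 010010*, 010110*, 011100*, 011110*, 100100*, 100110*, 101011*, 101110*, 101111*, 110010*, 110011*, 110101*, 110111*, 111000*, 111001*, 111011*
[col 1] -01110, -10010, 0-0010, 0-1100*, 0-1110*, 00001-, 0011-0*, 01-110, 010-10, 0111-0*, 1-1011, 10-110, 1001-0, 101-11, 10111-, 11-011, 110-11, 11001-, 1101-1, 1110-1, 11100-
[col 2] 0-11-0
Prime implicants: -01110, -10010, 0-0010, 0-11-0, 00001-, 001001, 01-110, 010-10, 1-1011, 10-110, 1001-0, 101-11, 10111-, 11-011, 110-11, 11001-, 1101-1, 1110-1, 11100-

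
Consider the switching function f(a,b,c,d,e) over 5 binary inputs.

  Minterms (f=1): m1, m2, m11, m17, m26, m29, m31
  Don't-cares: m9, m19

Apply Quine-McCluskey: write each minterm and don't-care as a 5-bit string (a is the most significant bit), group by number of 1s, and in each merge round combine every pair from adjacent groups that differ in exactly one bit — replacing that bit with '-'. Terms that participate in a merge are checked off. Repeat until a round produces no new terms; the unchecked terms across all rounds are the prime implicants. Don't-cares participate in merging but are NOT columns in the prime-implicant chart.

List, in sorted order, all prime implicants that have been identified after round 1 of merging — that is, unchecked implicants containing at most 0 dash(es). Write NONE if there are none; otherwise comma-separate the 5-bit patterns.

size-2^0 implicants → 00001(✓)  00010  01001(✓)  01011(✓)  10001(✓)  10011(✓)  11010  11101(✓)  11111(✓)
size-2^1 implicants → -0001  0-001  010-1  100-1  111-1
Unchecked terms (primes): -0001, 0-001, 00010, 010-1, 100-1, 11010, 111-1

00010, 11010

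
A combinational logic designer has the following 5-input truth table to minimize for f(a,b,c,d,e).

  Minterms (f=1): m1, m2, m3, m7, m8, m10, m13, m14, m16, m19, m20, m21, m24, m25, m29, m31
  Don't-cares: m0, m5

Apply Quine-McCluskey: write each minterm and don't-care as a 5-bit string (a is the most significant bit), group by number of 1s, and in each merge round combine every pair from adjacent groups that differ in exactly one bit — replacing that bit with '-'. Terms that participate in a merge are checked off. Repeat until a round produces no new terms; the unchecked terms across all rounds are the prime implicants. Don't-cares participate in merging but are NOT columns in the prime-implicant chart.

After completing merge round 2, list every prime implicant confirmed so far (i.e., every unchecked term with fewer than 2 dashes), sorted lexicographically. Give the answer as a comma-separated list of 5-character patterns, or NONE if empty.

-0011, 01-10, 10-00, 1010-, 11-01, 1100-, 111-1

Round 0: 00000✓ 00001✓ 00010✓ 00011✓ 00101✓ 00111✓ 01000✓ 01010✓ 01101✓ 01110✓ 10000✓ 10011✓ 10100✓ 10101✓ 11000✓ 11001✓ 11101✓ 11111✓
Round 1: -0000✓ -0011 -0101✓ -1000✓ -1101✓ 0-000✓ 0-010✓ 0-101✓ 00-01✓ 00-11✓ 000-0✓ 000-1✓ 0000-✓ 0001-✓ 001-1✓ 01-10 010-0✓ 1-000✓ 1-101✓ 10-00 1010- 11-01 1100- 111-1
Round 2: --000 --101 0-0-0 00--1 000--
PIs = {--000, --101, -0011, 0-0-0, 00--1, 000--, 01-10, 10-00, 1010-, 11-01, 1100-, 111-1}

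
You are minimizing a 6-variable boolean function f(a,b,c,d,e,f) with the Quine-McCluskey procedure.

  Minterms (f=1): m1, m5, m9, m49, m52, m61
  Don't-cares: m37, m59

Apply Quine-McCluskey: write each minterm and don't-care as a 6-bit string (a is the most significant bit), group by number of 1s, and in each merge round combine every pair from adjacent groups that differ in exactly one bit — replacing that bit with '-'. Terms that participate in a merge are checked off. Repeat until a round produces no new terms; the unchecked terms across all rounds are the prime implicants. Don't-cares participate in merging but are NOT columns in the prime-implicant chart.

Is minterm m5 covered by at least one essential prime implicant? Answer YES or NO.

NO

Round 0: 000001✓ 000101✓ 001001✓ 100101✓ 110001 110100 111011 111101
Round 1: -00101 00-001 000-01
PIs = {-00101, 00-001, 000-01, 110001, 110100, 111011, 111101}
Coverage chart:
  m1: 00-001,000-01
  m5: -00101,000-01
  m9: 00-001 ←essential
  m49: 110001 ←essential
  m52: 110100 ←essential
  m61: 111101 ←essential
Essential: 00-001, 110001, 110100, 111101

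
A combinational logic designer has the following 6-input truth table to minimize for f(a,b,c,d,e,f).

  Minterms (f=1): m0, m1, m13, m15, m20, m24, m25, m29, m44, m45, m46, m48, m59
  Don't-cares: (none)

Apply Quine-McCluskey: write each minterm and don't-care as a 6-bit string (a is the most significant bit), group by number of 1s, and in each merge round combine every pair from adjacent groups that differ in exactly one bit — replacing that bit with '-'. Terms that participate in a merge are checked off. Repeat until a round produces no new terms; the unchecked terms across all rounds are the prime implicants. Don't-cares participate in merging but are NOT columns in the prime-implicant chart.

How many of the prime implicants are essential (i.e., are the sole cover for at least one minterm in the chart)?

Round 0: 000000✓ 000001✓ 001101✓ 001111✓ 010100 011000✓ 011001✓ 011101✓ 101100✓ 101101✓ 101110✓ 110000 111011
Round 1: -01101 0-1101 00000- 0011-1 011-01 01100- 1011-0 10110-
PIs = {-01101, 0-1101, 00000-, 0011-1, 010100, 011-01, 01100-, 1011-0, 10110-, 110000, 111011}
Coverage chart:
  m0: 00000- ←essential
  m1: 00000- ←essential
  m13: -01101,0-1101,0011-1
  m15: 0011-1 ←essential
  m20: 010100 ←essential
  m24: 01100- ←essential
  m25: 011-01,01100-
  m29: 0-1101,011-01
  m44: 1011-0,10110-
  m45: -01101,10110-
  m46: 1011-0 ←essential
  m48: 110000 ←essential
  m59: 111011 ←essential
Essential: 00000-, 0011-1, 010100, 01100-, 1011-0, 110000, 111011

7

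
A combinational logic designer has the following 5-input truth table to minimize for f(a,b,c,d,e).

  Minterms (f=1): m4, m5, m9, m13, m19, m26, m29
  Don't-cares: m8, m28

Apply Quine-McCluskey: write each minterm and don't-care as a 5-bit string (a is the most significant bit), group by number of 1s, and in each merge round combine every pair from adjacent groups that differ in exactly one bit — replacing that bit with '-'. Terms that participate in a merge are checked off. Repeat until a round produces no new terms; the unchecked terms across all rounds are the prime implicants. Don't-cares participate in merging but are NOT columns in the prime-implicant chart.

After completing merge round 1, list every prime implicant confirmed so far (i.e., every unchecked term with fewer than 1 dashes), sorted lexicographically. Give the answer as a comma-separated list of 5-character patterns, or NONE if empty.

10011, 11010

size-2^0 implicants → 00100(✓)  00101(✓)  01000(✓)  01001(✓)  01101(✓)  10011  11010  11100(✓)  11101(✓)
size-2^1 implicants → -1101  0-101  0010-  01-01  0100-  1110-
Unchecked terms (primes): -1101, 0-101, 0010-, 01-01, 0100-, 10011, 11010, 1110-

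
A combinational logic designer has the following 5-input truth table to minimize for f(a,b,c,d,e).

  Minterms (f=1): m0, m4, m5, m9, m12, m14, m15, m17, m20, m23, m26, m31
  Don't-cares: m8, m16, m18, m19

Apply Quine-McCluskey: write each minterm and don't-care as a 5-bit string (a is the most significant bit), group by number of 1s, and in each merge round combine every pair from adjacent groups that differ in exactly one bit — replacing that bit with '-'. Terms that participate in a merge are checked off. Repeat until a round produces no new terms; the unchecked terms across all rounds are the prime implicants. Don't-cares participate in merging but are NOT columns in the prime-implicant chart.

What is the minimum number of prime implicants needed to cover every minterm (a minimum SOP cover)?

[col 0] 00000*, 00100*, 00101*, 01000*, 01001*, 01100*, 01110*, 01111*, 10000*, 10001*, 10010*, 10011*, 10100*, 10111*, 11010*, 11111*
[col 1] -0000*, -0100*, -1111, 0-000*, 0-100*, 00-00*, 0010-, 01-00*, 0100-, 011-0, 0111-, 1-010, 1-111, 10-00*, 10-11, 100-0*, 100-1*, 1000-*, 1001-*
[col 2] -0-00, 0--00, 100--
Prime implicants: -0-00, -1111, 0--00, 0010-, 0100-, 011-0, 0111-, 1-010, 1-111, 10-11, 100--
PI chart (minterm → PIs covering it):
  0 | -0-00,0--00
  4 | -0-00,0--00,0010-
  5 | 0010-  (sole → essential)
  9 | 0100-  (sole → essential)
  12 | 0--00,011-0
  14 | 011-0,0111-
  15 | -1111,0111-
  17 | 100--  (sole → essential)
  20 | -0-00  (sole → essential)
  23 | 1-111,10-11
  26 | 1-010  (sole → essential)
  31 | -1111,1-111
Essential prime implicants: -0-00, 0010-, 0100-, 1-010, 100--
Petrick residual → -1111, 011-0, 1-111
Minimum SOP uses 8 PIs: b'd'e' + bcde + a'b'cd' + a'bc'd' + a'bce' + ac'de' + acde + ab'c'

8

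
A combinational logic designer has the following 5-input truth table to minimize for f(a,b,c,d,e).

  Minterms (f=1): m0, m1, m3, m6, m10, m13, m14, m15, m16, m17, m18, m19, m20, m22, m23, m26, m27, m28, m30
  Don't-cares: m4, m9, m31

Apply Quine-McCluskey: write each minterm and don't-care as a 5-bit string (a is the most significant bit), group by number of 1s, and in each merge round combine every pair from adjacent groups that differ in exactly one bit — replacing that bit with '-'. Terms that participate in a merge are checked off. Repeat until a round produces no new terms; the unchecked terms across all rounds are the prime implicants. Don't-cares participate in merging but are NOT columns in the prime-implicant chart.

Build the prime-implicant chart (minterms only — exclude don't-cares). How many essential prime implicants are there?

4

Round 0: 00000✓ 00001✓ 00011✓ 00100✓ 00110✓ 01001✓ 01010✓ 01101✓ 01110✓ 01111✓ 10000✓ 10001✓ 10010✓ 10011✓ 10100✓ 10110✓ 10111✓ 11010✓ 11011✓ 11100✓ 11110✓ 11111✓
Round 1: -0000✓ -0001✓ -0011✓ -0100✓ -0110✓ -1010✓ -1110✓ -1111✓ 0-001 0-110✓ 00-00✓ 000-1✓ 0000-✓ 001-0✓ 01-01 01-10✓ 011-1 0111-✓ 1-010✓ 1-011✓ 1-100✓ 1-110✓ 1-111✓ 10-00✓ 10-10✓ 10-11✓ 100-0✓ 100-1✓ 1000-✓ 1001-✓ 101-0✓ 1011-✓ 11-10✓ 11-11✓ 1101-✓ 111-0✓ 1111-✓
Round 2: --110 -0-00 -00-1 -000- -01-0 -1-10 -111- 1--10✓ 1--11✓ 1-01-✓ 1-1-0 1-11-✓ 10--0 10-1-✓ 100-- 11-1-✓
Round 3: 1--1-
PIs = {--110, -0-00, -00-1, -000-, -01-0, -1-10, -111-, 0-001, 01-01, 011-1, 1--1-, 1-1-0, 10--0, 100--}
Coverage chart:
  m0: -0-00,-000-
  m1: -00-1,-000-,0-001
  m3: -00-1 ←essential
  m6: --110,-01-0
  m10: -1-10 ←essential
  m13: 01-01,011-1
  m14: --110,-1-10,-111-
  m15: -111-,011-1
  m16: -0-00,-000-,10--0,100--
  m17: -00-1,-000-,100--
  m18: 1--1-,10--0,100--
  m19: -00-1,1--1-,100--
  m20: -0-00,-01-0,1-1-0,10--0
  m22: --110,-01-0,1--1-,1-1-0,10--0
  m23: 1--1- ←essential
  m26: -1-10,1--1-
  m27: 1--1- ←essential
  m28: 1-1-0 ←essential
  m30: --110,-1-10,-111-,1--1-,1-1-0
Essential: -00-1, -1-10, 1--1-, 1-1-0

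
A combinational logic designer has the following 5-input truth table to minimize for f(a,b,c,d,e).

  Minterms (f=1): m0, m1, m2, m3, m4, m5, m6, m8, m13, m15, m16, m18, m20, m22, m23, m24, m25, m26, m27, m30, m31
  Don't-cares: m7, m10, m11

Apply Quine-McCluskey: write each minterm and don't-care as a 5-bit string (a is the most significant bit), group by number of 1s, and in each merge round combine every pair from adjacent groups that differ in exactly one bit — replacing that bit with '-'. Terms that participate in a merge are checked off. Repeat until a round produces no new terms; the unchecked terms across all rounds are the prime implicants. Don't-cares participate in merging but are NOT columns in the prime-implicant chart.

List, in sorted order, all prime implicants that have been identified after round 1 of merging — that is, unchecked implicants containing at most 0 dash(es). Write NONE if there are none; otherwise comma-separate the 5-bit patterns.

Round 0: 00000✓ 00001✓ 00010✓ 00011✓ 00100✓ 00101✓ 00110✓ 00111✓ 01000✓ 01010✓ 01011✓ 01101✓ 01111✓ 10000✓ 10010✓ 10100✓ 10110✓ 10111✓ 11000✓ 11001✓ 11010✓ 11011✓ 11110✓ 11111✓
Round 1: -0000✓ -0010✓ -0100✓ -0110✓ -0111✓ -1000✓ -1010✓ -1011✓ -1111✓ 0-000✓ 0-010✓ 0-011✓ 0-101✓ 0-111✓ 00-00✓ 00-01✓ 00-10✓ 00-11✓ 000-0✓ 000-1✓ 0000-✓ 0001-✓ 001-0✓ 001-1✓ 0010-✓ 0011-✓ 01-11✓ 010-0✓ 0101-✓ 011-1✓ 1-000✓ 1-010✓ 1-110✓ 1-111✓ 10-00✓ 10-10✓ 100-0✓ 101-0✓ 1011-✓ 11-10✓ 11-11✓ 110-0✓ 110-1✓ 1100-✓ 1101-✓ 1111-✓
Round 2: --000✓ --010✓ --111 -0-00✓ -0-10✓ -00-0✓ -01-0✓ -011- -1-11 -10-0✓ -101- 0--11 0-0-0✓ 0-01- 0-1-1 00--0✓ 00--1✓ 00-0-✓ 00-1-✓ 000--✓ 001--✓ 1--10 1-0-0✓ 1-11- 10--0✓ 11-1- 110--
Round 3: --0-0 -0--0 00---
PIs = {--0-0, --111, -0--0, -011-, -1-11, -101-, 0--11, 0-01-, 0-1-1, 00---, 1--10, 1-11-, 11-1-, 110--}

NONE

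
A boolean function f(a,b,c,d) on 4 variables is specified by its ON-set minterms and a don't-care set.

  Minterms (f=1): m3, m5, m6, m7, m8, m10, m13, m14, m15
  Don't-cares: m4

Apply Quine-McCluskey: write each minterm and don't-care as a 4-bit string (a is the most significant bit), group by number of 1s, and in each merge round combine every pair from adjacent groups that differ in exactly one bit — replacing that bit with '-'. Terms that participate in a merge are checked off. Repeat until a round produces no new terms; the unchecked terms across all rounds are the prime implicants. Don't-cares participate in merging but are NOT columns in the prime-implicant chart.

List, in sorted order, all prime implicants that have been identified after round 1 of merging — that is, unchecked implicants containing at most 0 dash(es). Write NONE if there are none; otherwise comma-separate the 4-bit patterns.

size-2^0 implicants → 0011(✓)  0100(✓)  0101(✓)  0110(✓)  0111(✓)  1000(✓)  1010(✓)  1101(✓)  1110(✓)  1111(✓)
size-2^1 implicants → -101(✓)  -110(✓)  -111(✓)  0-11  01-0(✓)  01-1(✓)  010-(✓)  011-(✓)  1-10  10-0  11-1(✓)  111-(✓)
size-2^2 implicants → -1-1  -11-  01--
Unchecked terms (primes): -1-1, -11-, 0-11, 01--, 1-10, 10-0

NONE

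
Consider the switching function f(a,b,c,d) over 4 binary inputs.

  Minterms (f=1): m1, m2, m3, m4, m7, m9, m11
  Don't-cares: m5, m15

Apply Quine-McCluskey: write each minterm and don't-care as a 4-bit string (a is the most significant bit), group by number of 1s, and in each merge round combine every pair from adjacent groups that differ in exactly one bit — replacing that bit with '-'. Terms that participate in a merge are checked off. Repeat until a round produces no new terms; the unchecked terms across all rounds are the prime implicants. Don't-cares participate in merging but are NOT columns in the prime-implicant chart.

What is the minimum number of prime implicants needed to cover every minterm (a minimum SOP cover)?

4

Round 0: 0001✓ 0010✓ 0011✓ 0100✓ 0101✓ 0111✓ 1001✓ 1011✓ 1111✓
Round 1: -001✓ -011✓ -111✓ 0-01✓ 0-11✓ 00-1✓ 001- 01-1✓ 010- 1-11✓ 10-1✓
Round 2: --11 -0-1 0--1
PIs = {--11, -0-1, 0--1, 001-, 010-}
Coverage chart:
  m1: -0-1,0--1
  m2: 001- ←essential
  m3: --11,-0-1,0--1,001-
  m4: 010- ←essential
  m7: --11,0--1
  m9: -0-1 ←essential
  m11: --11,-0-1
Essential: -0-1, 001-, 010-
Petrick residual → --11
Min cover (4 terms): cd + b'd + a'b'c + a'bc'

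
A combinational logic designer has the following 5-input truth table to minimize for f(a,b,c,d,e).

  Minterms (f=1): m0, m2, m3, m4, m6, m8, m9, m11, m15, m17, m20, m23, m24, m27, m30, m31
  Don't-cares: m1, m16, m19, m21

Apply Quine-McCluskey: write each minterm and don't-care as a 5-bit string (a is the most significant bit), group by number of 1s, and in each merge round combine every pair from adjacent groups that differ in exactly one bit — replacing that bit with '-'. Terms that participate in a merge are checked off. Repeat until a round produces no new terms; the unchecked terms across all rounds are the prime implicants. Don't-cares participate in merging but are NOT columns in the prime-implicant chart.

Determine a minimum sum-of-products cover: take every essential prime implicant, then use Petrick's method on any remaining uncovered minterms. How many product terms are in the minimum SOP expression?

Round 0: 00000✓ 00001✓ 00010✓ 00011✓ 00100✓ 00110✓ 01000✓ 01001✓ 01011✓ 01111✓ 10000✓ 10001✓ 10011✓ 10100✓ 10101✓ 10111✓ 11000✓ 11011✓ 11110✓ 11111✓
Round 1: -0000✓ -0001✓ -0011✓ -0100✓ -1000✓ -1011✓ -1111✓ 0-000✓ 0-001✓ 0-011✓ 00-00✓ 00-10✓ 000-0✓ 000-1✓ 0000-✓ 0001-✓ 001-0✓ 01-11✓ 010-1✓ 0100-✓ 1-000✓ 1-011✓ 1-111✓ 10-00✓ 10-01✓ 10-11✓ 100-1✓ 1000-✓ 101-1✓ 1010-✓ 11-11✓ 1111-
Round 2: --000 --011 -0-00 -00-1 -000- -1-11 0-0-1 0-00- 00--0 000-- 1--11 10--1 10-0-
PIs = {--000, --011, -0-00, -00-1, -000-, -1-11, 0-0-1, 0-00-, 00--0, 000--, 1--11, 10--1, 10-0-, 1111-}
Coverage chart:
  m0: --000,-0-00,-000-,0-00-,00--0,000--
  m2: 00--0,000--
  m3: --011,-00-1,0-0-1,000--
  m4: -0-00,00--0
  m6: 00--0 ←essential
  m8: --000,0-00-
  m9: 0-0-1,0-00-
  m11: --011,-1-11,0-0-1
  m15: -1-11 ←essential
  m17: -00-1,-000-,10--1,10-0-
  m20: -0-00,10-0-
  m23: 1--11,10--1
  m24: --000 ←essential
  m27: --011,-1-11,1--11
  m30: 1111- ←essential
  m31: -1-11,1--11,1111-
Essential: --000, -1-11, 00--0, 1111-
Petrick residual → -0-00, 0-0-1, 10--1
Min cover (7 terms): c'd'e' + b'd'e' + bde + a'c'e + a'b'e' + ab'e + abcd

7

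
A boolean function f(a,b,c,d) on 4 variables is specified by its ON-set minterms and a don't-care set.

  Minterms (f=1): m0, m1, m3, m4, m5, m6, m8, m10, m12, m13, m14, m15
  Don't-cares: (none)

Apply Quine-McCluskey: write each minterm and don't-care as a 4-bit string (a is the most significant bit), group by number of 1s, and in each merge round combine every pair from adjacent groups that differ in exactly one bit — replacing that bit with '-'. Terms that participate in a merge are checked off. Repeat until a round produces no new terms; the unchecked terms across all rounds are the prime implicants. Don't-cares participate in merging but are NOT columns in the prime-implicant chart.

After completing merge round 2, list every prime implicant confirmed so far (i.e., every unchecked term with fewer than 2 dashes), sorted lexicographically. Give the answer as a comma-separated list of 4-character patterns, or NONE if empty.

[col 0] 0000*, 0001*, 0011*, 0100*, 0101*, 0110*, 1000*, 1010*, 1100*, 1101*, 1110*, 1111*
[col 1] -000*, -100*, -101*, -110*, 0-00*, 0-01*, 00-1, 000-*, 01-0*, 010-*, 1-00*, 1-10*, 10-0*, 11-0*, 11-1*, 110-*, 111-*
[col 2] --00, -1-0, -10-, 0-0-, 1--0, 11--
Prime implicants: --00, -1-0, -10-, 0-0-, 00-1, 1--0, 11--

00-1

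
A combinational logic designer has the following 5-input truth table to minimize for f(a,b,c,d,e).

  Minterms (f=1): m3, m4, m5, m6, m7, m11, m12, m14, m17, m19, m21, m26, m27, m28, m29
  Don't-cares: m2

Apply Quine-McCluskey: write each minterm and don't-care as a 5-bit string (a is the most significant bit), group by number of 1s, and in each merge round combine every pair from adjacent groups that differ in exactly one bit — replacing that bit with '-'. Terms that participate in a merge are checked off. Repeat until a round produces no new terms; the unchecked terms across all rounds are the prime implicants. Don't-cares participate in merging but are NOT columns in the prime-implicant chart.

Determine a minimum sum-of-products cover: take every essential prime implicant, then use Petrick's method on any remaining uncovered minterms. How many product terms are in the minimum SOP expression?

6

[col 0] 00010*, 00011*, 00100*, 00101*, 00110*, 00111*, 01011*, 01100*, 01110*, 10001*, 10011*, 10101*, 11010*, 11011*, 11100*, 11101*
[col 1] -0011*, -0101, -1011*, -1100, 0-011*, 0-100*, 0-110*, 00-10*, 00-11*, 0001-*, 001-0*, 001-1*, 0010-*, 0011-*, 011-0*, 1-011*, 1-101, 10-01, 100-1, 1101-, 1110-
[col 2] --011, 0-1-0, 00-1-, 001--
Prime implicants: --011, -0101, -1100, 0-1-0, 00-1-, 001--, 1-101, 10-01, 100-1, 1101-, 1110-
PI chart (minterm → PIs covering it):
  3 | --011,00-1-
  4 | 0-1-0,001--
  5 | -0101,001--
  6 | 0-1-0,00-1-,001--
  7 | 00-1-,001--
  11 | --011  (sole → essential)
  12 | -1100,0-1-0
  14 | 0-1-0  (sole → essential)
  17 | 10-01,100-1
  19 | --011,100-1
  21 | -0101,1-101,10-01
  26 | 1101-  (sole → essential)
  27 | --011,1101-
  28 | -1100,1110-
  29 | 1-101,1110-
Essential prime implicants: --011, 0-1-0, 1101-
Petrick residual → 001--, 10-01, 1110-
Minimum SOP uses 6 PIs: c'de + a'ce' + a'b'c + ab'd'e + abc'd + abcd'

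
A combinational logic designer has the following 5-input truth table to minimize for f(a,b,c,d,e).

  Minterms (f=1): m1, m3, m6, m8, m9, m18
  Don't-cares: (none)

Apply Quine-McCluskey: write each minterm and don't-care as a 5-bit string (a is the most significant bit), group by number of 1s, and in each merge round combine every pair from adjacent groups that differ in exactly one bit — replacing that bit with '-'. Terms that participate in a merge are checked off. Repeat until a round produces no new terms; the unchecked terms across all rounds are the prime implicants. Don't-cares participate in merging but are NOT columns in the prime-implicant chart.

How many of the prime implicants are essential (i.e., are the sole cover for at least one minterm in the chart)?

4

size-2^0 implicants → 00001(✓)  00011(✓)  00110  01000(✓)  01001(✓)  10010
size-2^1 implicants → 0-001  000-1  0100-
Unchecked terms (primes): 0-001, 000-1, 00110, 0100-, 10010
Minterm coverage:
  m1 ⊆ 0-001,000-1
  m3 ⊆ 000-1 [E]
  m6 ⊆ 00110 [E]
  m8 ⊆ 0100- [E]
  m9 ⊆ 0-001,0100-
  m18 ⊆ 10010 [E]
E = {000-1, 00110, 0100-, 10010}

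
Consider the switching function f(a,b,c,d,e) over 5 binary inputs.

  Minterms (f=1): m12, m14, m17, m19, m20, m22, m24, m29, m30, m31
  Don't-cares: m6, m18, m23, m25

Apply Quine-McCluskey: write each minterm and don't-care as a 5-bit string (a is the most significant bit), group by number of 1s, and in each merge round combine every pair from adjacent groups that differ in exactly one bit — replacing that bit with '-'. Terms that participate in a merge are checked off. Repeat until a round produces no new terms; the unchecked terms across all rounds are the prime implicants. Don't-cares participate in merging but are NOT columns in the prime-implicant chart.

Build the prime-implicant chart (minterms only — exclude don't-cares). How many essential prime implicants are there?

Round 0: 00110✓ 01100✓ 01110✓ 10001✓ 10010✓ 10011✓ 10100✓ 10110✓ 10111✓ 11000✓ 11001✓ 11101✓ 11110✓ 11111✓
Round 1: -0110✓ -1110✓ 0-110✓ 011-0 1-001 1-110✓ 1-111✓ 10-10✓ 10-11✓ 100-1 1001-✓ 101-0 1011-✓ 11-01 1100- 111-1 1111-✓
Round 2: --110 1-11- 10-1-
PIs = {--110, 011-0, 1-001, 1-11-, 10-1-, 100-1, 101-0, 11-01, 1100-, 111-1}
Coverage chart:
  m12: 011-0 ←essential
  m14: --110,011-0
  m17: 1-001,100-1
  m19: 10-1-,100-1
  m20: 101-0 ←essential
  m22: --110,1-11-,10-1-,101-0
  m24: 1100- ←essential
  m29: 11-01,111-1
  m30: --110,1-11-
  m31: 1-11-,111-1
Essential: 011-0, 101-0, 1100-

3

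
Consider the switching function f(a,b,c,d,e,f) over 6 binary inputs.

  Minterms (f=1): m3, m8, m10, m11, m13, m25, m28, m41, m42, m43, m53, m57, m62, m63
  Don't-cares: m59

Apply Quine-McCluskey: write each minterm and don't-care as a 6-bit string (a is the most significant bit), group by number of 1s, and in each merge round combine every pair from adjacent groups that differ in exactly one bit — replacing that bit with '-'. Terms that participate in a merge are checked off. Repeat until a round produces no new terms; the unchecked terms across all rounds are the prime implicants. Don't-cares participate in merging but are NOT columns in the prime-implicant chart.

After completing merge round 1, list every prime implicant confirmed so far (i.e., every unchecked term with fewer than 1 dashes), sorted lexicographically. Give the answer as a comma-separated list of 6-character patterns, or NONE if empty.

[col 0] 000011*, 001000*, 001010*, 001011*, 001101, 011001*, 011100, 101001*, 101010*, 101011*, 110101, 111001*, 111011*, 111110*, 111111*
[col 1] -01010*, -01011*, -11001, 00-011, 0010-0, 00101-*, 1-1001*, 1-1011*, 1010-1*, 10101-*, 111-11, 1110-1*, 11111-
[col 2] -0101-, 1-10-1
Prime implicants: -0101-, -11001, 00-011, 0010-0, 001101, 011100, 1-10-1, 110101, 111-11, 11111-

001101, 011100, 110101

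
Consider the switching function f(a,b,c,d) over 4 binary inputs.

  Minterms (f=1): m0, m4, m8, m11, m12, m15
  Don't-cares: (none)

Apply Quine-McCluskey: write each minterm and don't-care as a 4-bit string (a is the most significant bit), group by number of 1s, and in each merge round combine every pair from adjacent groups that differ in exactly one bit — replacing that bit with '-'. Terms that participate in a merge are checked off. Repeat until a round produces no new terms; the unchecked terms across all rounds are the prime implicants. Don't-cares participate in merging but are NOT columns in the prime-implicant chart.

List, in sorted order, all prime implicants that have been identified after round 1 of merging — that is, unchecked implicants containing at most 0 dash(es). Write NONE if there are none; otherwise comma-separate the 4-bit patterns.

size-2^0 implicants → 0000(✓)  0100(✓)  1000(✓)  1011(✓)  1100(✓)  1111(✓)
size-2^1 implicants → -000(✓)  -100(✓)  0-00(✓)  1-00(✓)  1-11
size-2^2 implicants → --00
Unchecked terms (primes): --00, 1-11

NONE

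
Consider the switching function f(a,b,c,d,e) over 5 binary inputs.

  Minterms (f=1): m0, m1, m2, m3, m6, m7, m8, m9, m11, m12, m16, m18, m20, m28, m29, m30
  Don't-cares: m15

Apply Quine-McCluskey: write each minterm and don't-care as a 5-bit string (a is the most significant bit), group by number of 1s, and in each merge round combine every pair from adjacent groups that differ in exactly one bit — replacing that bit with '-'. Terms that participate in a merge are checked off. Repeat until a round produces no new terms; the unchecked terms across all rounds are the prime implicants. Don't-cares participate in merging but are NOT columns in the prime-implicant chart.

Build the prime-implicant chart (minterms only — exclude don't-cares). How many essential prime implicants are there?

Round 0: 00000✓ 00001✓ 00010✓ 00011✓ 00110✓ 00111✓ 01000✓ 01001✓ 01011✓ 01100✓ 01111✓ 10000✓ 10010✓ 10100✓ 11100✓ 11101✓ 11110✓
Round 1: -0000✓ -0010✓ -1100 0-000✓ 0-001✓ 0-011✓ 0-111✓ 00-10✓ 00-11✓ 000-0✓ 000-1✓ 0000-✓ 0001-✓ 0011-✓ 01-00 01-11✓ 010-1✓ 0100-✓ 1-100 10-00 100-0✓ 111-0 1110-
Round 2: -00-0 0--11 0-0-1 0-00- 00-1- 000--
PIs = {-00-0, -1100, 0--11, 0-0-1, 0-00-, 00-1-, 000--, 01-00, 1-100, 10-00, 111-0, 1110-}
Coverage chart:
  m0: -00-0,0-00-,000--
  m1: 0-0-1,0-00-,000--
  m2: -00-0,00-1-,000--
  m3: 0--11,0-0-1,00-1-,000--
  m6: 00-1- ←essential
  m7: 0--11,00-1-
  m8: 0-00-,01-00
  m9: 0-0-1,0-00-
  m11: 0--11,0-0-1
  m12: -1100,01-00
  m16: -00-0,10-00
  m18: -00-0 ←essential
  m20: 1-100,10-00
  m28: -1100,1-100,111-0,1110-
  m29: 1110- ←essential
  m30: 111-0 ←essential
Essential: -00-0, 00-1-, 111-0, 1110-

4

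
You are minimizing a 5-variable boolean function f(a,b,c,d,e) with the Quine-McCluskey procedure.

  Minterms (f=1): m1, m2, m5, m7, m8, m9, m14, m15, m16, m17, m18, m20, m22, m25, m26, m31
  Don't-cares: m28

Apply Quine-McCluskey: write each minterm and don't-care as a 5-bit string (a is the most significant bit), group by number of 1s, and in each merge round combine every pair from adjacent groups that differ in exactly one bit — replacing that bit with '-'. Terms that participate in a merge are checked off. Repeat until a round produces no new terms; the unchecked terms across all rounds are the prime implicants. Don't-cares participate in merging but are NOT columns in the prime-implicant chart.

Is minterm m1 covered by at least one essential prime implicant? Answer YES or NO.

YES

size-2^0 implicants → 00001(✓)  00010(✓)  00101(✓)  00111(✓)  01000(✓)  01001(✓)  01110(✓)  01111(✓)  10000(✓)  10001(✓)  10010(✓)  10100(✓)  10110(✓)  11001(✓)  11010(✓)  11100(✓)  11111(✓)
size-2^1 implicants → -0001(✓)  -0010  -1001(✓)  -1111  0-001(✓)  0-111  00-01  001-1  0100-  0111-  1-001(✓)  1-010  1-100  10-00(✓)  10-10(✓)  100-0(✓)  1000-  101-0(✓)
size-2^2 implicants → --001  10--0
Unchecked terms (primes): --001, -0010, -1111, 0-111, 00-01, 001-1, 0100-, 0111-, 1-010, 1-100, 10--0, 1000-
Minterm coverage:
  m1 ⊆ --001,00-01
  m2 ⊆ -0010 [E]
  m5 ⊆ 00-01,001-1
  m7 ⊆ 0-111,001-1
  m8 ⊆ 0100- [E]
  m9 ⊆ --001,0100-
  m14 ⊆ 0111- [E]
  m15 ⊆ -1111,0-111,0111-
  m16 ⊆ 10--0,1000-
  m17 ⊆ --001,1000-
  m18 ⊆ -0010,1-010,10--0
  m20 ⊆ 1-100,10--0
  m22 ⊆ 10--0 [E]
  m25 ⊆ --001 [E]
  m26 ⊆ 1-010 [E]
  m31 ⊆ -1111 [E]
E = {--001, -0010, -1111, 0100-, 0111-, 1-010, 10--0}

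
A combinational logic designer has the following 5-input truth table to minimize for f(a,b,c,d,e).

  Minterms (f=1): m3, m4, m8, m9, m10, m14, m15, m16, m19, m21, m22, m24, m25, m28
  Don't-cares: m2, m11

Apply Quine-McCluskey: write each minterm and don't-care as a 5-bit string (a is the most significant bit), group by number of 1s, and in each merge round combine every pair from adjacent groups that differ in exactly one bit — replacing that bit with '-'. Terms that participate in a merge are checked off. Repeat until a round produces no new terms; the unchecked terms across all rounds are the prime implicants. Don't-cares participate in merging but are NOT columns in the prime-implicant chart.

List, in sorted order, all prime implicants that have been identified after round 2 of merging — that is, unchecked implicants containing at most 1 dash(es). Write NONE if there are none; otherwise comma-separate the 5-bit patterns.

[col 0] 00010*, 00011*, 00100, 01000*, 01001*, 01010*, 01011*, 01110*, 01111*, 10000*, 10011*, 10101, 10110, 11000*, 11001*, 11100*
[col 1] -0011, -1000*, -1001*, 0-010*, 0-011*, 0001-*, 01-10*, 01-11*, 010-0*, 010-1*, 0100-*, 0101-*, 0111-*, 1-000, 11-00, 1100-*
[col 2] -100-, 0-01-, 01-1-, 010--
Prime implicants: -0011, -100-, 0-01-, 00100, 01-1-, 010--, 1-000, 10101, 10110, 11-00

-0011, 00100, 1-000, 10101, 10110, 11-00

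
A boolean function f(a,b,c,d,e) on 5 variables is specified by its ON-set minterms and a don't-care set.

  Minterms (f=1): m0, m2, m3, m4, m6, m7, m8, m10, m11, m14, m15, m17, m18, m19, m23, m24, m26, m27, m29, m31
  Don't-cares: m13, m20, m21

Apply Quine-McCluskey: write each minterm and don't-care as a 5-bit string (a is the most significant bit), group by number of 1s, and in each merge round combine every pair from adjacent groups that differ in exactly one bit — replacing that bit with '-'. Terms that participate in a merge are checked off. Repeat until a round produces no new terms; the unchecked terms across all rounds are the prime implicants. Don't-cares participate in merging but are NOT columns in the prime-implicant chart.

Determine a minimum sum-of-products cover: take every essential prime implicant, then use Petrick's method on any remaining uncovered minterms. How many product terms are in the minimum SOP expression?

Round 0: 00000✓ 00010✓ 00011✓ 00100✓ 00110✓ 00111✓ 01000✓ 01010✓ 01011✓ 01101✓ 01110✓ 01111✓ 10001✓ 10010✓ 10011✓ 10100✓ 10101✓ 10111✓ 11000✓ 11010✓ 11011✓ 11101✓ 11111✓
Round 1: -0010✓ -0011✓ -0100 -0111✓ -1000✓ -1010✓ -1011✓ -1101✓ -1111✓ 0-000✓ 0-010✓ 0-011✓ 0-110✓ 0-111✓ 00-00✓ 00-10✓ 00-11✓ 000-0✓ 0001-✓ 001-0✓ 0011-✓ 01-10✓ 01-11✓ 010-0✓ 0101-✓ 011-1✓ 0111-✓ 1-010✓ 1-011✓ 1-101✓ 1-111✓ 10-01✓ 10-11✓ 100-1✓ 1001-✓ 101-1✓ 1010- 11-11✓ 110-0✓ 1101-✓ 111-1✓
Round 2: --010✓ --011✓ --111✓ -0-11✓ -001-✓ -1-11✓ -10-0 -101-✓ -11-1 0--10✓ 0--11✓ 0-0-0 0-01-✓ 0-11-✓ 00--0 00-1-✓ 01-1-✓ 1--11✓ 1-01-✓ 1-1-1 10--1
Round 3: ---11 --01- 0--1-
PIs = {---11, --01-, -0100, -10-0, -11-1, 0--1-, 0-0-0, 00--0, 1-1-1, 10--1, 1010-}
Coverage chart:
  m0: 0-0-0,00--0
  m2: --01-,0--1-,0-0-0,00--0
  m3: ---11,--01-,0--1-
  m4: -0100,00--0
  m6: 0--1-,00--0
  m7: ---11,0--1-
  m8: -10-0,0-0-0
  m10: --01-,-10-0,0--1-,0-0-0
  m11: ---11,--01-,0--1-
  m14: 0--1- ←essential
  m15: ---11,-11-1,0--1-
  m17: 10--1 ←essential
  m18: --01- ←essential
  m19: ---11,--01-,10--1
  m23: ---11,1-1-1,10--1
  m24: -10-0 ←essential
  m26: --01-,-10-0
  m27: ---11,--01-
  m29: -11-1,1-1-1
  m31: ---11,-11-1,1-1-1
Essential: --01-, -10-0, 0--1-, 10--1
Petrick residual → -11-1, 00--0
Min cover (6 terms): c'd + bc'e' + bce + a'd + a'b'e' + ab'e

6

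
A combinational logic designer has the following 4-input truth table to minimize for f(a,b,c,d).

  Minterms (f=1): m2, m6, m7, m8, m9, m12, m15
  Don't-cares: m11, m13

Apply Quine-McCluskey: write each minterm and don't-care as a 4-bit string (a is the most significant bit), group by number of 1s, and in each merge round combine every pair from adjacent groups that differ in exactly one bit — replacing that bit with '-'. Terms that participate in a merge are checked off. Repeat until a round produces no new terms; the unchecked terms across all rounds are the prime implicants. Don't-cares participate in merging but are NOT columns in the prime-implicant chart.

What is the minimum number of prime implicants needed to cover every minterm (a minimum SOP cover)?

Round 0: 0010✓ 0110✓ 0111✓ 1000✓ 1001✓ 1011✓ 1100✓ 1101✓ 1111✓
Round 1: -111 0-10 011- 1-00✓ 1-01✓ 1-11✓ 10-1✓ 100-✓ 11-1✓ 110-✓
Round 2: 1--1 1-0-
PIs = {-111, 0-10, 011-, 1--1, 1-0-}
Coverage chart:
  m2: 0-10 ←essential
  m6: 0-10,011-
  m7: -111,011-
  m8: 1-0- ←essential
  m9: 1--1,1-0-
  m12: 1-0- ←essential
  m15: -111,1--1
Essential: 0-10, 1-0-
Petrick residual → -111
Min cover (3 terms): bcd + a'cd' + ac'

3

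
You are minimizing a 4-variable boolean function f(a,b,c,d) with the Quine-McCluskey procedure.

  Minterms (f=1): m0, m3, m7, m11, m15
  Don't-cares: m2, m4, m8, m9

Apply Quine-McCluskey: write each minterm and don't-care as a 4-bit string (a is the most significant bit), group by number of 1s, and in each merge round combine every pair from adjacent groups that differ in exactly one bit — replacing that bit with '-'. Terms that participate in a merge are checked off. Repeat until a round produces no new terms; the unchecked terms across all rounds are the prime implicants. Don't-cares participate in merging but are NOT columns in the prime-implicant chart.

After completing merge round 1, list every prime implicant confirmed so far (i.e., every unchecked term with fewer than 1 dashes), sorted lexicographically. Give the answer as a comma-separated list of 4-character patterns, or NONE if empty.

NONE

[col 0] 0000*, 0010*, 0011*, 0100*, 0111*, 1000*, 1001*, 1011*, 1111*
[col 1] -000, -011*, -111*, 0-00, 0-11*, 00-0, 001-, 1-11*, 10-1, 100-
[col 2] --11
Prime implicants: --11, -000, 0-00, 00-0, 001-, 10-1, 100-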